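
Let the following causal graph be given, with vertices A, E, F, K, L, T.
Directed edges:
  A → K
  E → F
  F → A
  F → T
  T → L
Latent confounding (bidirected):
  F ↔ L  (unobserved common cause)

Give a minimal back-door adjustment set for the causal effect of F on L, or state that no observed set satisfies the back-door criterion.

desc(F)\{F}={A,K,L,T}; candidates ⊆ {E}.
F↔L: latent back-door arc(s) into F.
size 0: {}; under {} F still reaches {E,L} ∋ L.
size 1: {E}; under {E} F still reaches {L} ∋ L.
F↔L cannot be blocked by any observed set — no back-door set.

F→L: no observed back-door set.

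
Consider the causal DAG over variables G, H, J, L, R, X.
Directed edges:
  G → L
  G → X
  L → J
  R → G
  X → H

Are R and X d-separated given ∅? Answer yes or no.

Bayes-Ball from R | ∅ reaches {G,H,J,L,X}.
X ∈ reach(R|∅) ⇒ R ⊥̸ X | ∅.

No — R and X are d-connected given ∅.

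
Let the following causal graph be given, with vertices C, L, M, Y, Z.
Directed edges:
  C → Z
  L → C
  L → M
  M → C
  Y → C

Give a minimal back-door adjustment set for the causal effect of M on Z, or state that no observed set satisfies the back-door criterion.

desc(M)\{M}={C,Z}; candidates ⊆ {L,Y}.
size 0: {}; under {} M still reaches {C,L,Z} ∋ Z.
{L}: M⊥Z given {L} in G with M→· removed — back-door holds.

M→Z: minimal back-door set {L}.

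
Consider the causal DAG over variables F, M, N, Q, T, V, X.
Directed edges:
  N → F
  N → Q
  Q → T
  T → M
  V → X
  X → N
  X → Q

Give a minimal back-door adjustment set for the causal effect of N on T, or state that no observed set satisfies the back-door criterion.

N→T: minimal back-door set {X}.

desc(N)\{N}={F,M,Q,T}; candidates ⊆ {V,X}.
size 0: {}; under {} N still reaches {M,Q,T,V,X} ∋ T.
{X}: N⊥T given {X} in G with N→· removed — back-door holds.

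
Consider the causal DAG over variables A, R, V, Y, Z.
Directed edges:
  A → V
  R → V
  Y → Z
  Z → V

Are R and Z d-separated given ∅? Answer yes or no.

Bayes-Ball from R | ∅ reaches {V}.
Z ∉ reach(R|∅) ⇒ R ⊥ Z | ∅.

Yes — R ⊥ Z | ∅.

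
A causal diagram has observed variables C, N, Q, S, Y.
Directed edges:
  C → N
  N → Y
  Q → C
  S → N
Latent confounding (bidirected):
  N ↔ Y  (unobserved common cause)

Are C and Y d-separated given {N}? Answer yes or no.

Bayes-Ball from C | {N} reaches {Q,S,Y}.
Y ∈ reach(C|{N}) ⇒ C ⊥̸ Y | {N}.

No — C and Y are d-connected given {N}.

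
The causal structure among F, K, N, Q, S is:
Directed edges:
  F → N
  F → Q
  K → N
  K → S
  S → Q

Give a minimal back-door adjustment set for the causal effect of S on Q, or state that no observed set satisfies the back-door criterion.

desc(S)\{S}={Q}; candidates ⊆ {F,K,N}.
∅: S⊥Q given ∅ in G with S→· removed — back-door holds.

S→Q: minimal back-door set ∅.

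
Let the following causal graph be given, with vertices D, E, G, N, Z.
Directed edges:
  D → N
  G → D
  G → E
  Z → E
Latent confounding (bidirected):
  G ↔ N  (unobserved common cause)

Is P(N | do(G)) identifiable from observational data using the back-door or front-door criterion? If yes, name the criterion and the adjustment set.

P(N|do(G)): frontdoor, adjust for {D}.

desc(G)\{G}={D,E,N}; candidates ⊆ {Z}.
G↔N: latent back-door arc(s) into G.
size 0: {}; under {} G still reaches {N} ∋ N.
size 1: {Z}; under {Z} G still reaches {N} ∋ N.
G↔N cannot be blocked by any observed set — no back-door set.
{D}: (i) intercepts every directed G→N path; (ii) no back-door G→{D}; (iii) {G} blocks every back-door {D}→N. Front-door holds.
P(N|do(G)) = Σ_{D} P(D|G) Σ_{G'} P(N|D,G')P(G').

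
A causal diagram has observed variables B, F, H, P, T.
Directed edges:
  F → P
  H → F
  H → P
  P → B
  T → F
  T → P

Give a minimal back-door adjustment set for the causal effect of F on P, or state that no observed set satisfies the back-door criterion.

F→P: minimal back-door set {H, T}.

desc(F)\{F}={B,P}; candidates ⊆ {H,T}.
size 0: {}; under {} F still reaches {B,H,P,T} ∋ P.
size 1: {H}, {T}; under {H} F still reaches {B,P,T} ∋ P.
{H,T}: F⊥P given {H,T} in G with F→· removed — back-door holds.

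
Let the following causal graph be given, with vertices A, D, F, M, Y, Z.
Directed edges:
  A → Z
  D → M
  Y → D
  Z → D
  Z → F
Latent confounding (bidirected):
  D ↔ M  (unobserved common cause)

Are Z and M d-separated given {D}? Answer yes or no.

No — Z and M are d-connected given {D}.

Bayes-Ball from Z | {D} reaches {A,F,M,Y}.
M ∈ reach(Z|{D}) ⇒ Z ⊥̸ M | {D}.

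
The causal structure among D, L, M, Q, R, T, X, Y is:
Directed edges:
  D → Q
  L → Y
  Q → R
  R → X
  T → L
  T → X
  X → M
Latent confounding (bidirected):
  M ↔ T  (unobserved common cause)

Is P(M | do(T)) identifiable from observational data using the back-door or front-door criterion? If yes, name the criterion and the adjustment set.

P(M|do(T)): frontdoor, adjust for {X}.

desc(T)\{T}={L,M,X,Y}; candidates ⊆ {D,Q,R}.
T↔M: latent back-door arc(s) into T.
size 0: {}; under {} T still reaches {M} ∋ M.
size 1: {D}, {Q}, {R}; under {D} T still reaches {M} ∋ M.
size 2: {D,Q}, {D,R}, {Q,R}; under {D,Q} T still reaches {M} ∋ M.
T↔M cannot be blocked by any observed set — no back-door set.
{X}: (i) intercepts every directed T→M path; (ii) no back-door T→{X}; (iii) {T} blocks every back-door {X}→M. Front-door holds.
P(M|do(T)) = Σ_{X} P(X|T) Σ_{T'} P(M|X,T')P(T').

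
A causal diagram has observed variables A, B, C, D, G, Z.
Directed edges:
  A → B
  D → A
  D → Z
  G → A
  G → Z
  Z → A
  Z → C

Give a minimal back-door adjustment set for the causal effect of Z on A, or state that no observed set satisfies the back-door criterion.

desc(Z)\{Z}={A,B,C}; candidates ⊆ {D,G}.
size 0: {}; under {} Z still reaches {A,B,D,G} ∋ A.
size 1: {D}, {G}; under {D} Z still reaches {A,B,G} ∋ A.
{D,G}: Z⊥A given {D,G} in G with Z→· removed — back-door holds.

Z→A: minimal back-door set {D, G}.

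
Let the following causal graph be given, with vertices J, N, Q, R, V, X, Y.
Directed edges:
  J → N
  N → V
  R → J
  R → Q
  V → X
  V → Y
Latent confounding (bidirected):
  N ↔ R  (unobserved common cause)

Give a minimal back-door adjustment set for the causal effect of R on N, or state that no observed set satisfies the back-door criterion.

desc(R)\{R}={J,N,Q,V,X,Y}; candidates ⊆ {—}.
R↔N: latent back-door arc(s) into R.
size 0: {}; under {} R still reaches {N,V,X,Y} ∋ N.
R↔N cannot be blocked by any observed set — no back-door set.

R→N: no observed back-door set.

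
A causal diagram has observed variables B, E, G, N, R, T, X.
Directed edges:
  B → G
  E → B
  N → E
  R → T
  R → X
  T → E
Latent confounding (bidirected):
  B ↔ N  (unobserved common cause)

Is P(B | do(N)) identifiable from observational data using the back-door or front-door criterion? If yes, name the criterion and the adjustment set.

desc(N)\{N}={B,E,G}; candidates ⊆ {R,T,X}.
N↔B: latent back-door arc(s) into N.
size 0: {}; under {} N still reaches {B,G} ∋ B.
size 1: {R}, {T}, {X}; under {R} N still reaches {B,G} ∋ B.
size 2: {R,T}, {R,X}, {T,X}; under {R,T} N still reaches {B,G} ∋ B.
N↔B cannot be blocked by any observed set — no back-door set.
{E}: (i) intercepts every directed N→B path; (ii) no back-door N→{E}; (iii) {N} blocks every back-door {E}→B. Front-door holds.
P(B|do(N)) = Σ_{E} P(E|N) Σ_{N'} P(B|E,N')P(N').

P(B|do(N)): frontdoor, adjust for {E}.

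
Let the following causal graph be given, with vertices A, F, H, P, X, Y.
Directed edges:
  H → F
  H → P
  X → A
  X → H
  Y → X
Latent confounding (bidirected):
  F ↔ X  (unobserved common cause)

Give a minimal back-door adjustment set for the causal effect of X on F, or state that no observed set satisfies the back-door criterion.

desc(X)\{X}={A,F,H,P}; candidates ⊆ {Y}.
X↔F: latent back-door arc(s) into X.
size 0: {}; under {} X still reaches {F,Y} ∋ F.
size 1: {Y}; under {Y} X still reaches {F} ∋ F.
X↔F cannot be blocked by any observed set — no back-door set.

X→F: no observed back-door set.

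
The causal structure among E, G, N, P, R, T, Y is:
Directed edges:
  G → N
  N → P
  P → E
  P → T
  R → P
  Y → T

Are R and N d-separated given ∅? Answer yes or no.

Yes — R ⊥ N | ∅.

Bayes-Ball from R | ∅ reaches {E,P,T}.
N ∉ reach(R|∅) ⇒ R ⊥ N | ∅.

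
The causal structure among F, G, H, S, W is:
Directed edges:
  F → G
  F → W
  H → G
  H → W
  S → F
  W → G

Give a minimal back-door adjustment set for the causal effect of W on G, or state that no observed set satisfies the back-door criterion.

desc(W)\{W}={G}; candidates ⊆ {F,H,S}.
size 0: {}; under {} W still reaches {F,G,H,S} ∋ G.
size 1: {F}, {H}, {S}; under {F} W still reaches {G,H} ∋ G.
{F,H}: W⊥G given {F,H} in G with W→· removed — back-door holds.

W→G: minimal back-door set {F, H}.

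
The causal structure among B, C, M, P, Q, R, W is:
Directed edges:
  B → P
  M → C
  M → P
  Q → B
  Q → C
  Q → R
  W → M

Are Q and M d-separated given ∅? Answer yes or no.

Bayes-Ball from Q | ∅ reaches {B,C,P,R}.
M ∉ reach(Q|∅) ⇒ Q ⊥ M | ∅.

Yes — Q ⊥ M | ∅.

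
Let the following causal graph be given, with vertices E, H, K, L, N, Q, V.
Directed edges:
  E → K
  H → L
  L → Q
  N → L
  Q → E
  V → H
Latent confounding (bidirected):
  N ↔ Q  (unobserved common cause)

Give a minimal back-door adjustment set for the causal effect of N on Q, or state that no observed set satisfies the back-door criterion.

desc(N)\{N}={E,K,L,Q}; candidates ⊆ {H,V}.
N↔Q: latent back-door arc(s) into N.
size 0: {}; under {} N still reaches {E,K,Q} ∋ Q.
size 1: {H}, {V}; under {H} N still reaches {E,K,Q} ∋ Q.
size 2: {H,V}; under {H,V} N still reaches {E,K,Q} ∋ Q.
N↔Q cannot be blocked by any observed set — no back-door set.

N→Q: no observed back-door set.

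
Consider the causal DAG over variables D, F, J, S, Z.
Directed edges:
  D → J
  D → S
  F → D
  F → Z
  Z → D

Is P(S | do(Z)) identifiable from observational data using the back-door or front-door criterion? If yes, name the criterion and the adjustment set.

P(S|do(Z)): backdoor, adjust for {F}.

desc(Z)\{Z}={D,J,S}; candidates ⊆ {F}.
size 0: {}; under {} Z still reaches {D,F,J,S} ∋ S.
{F}: Z⊥S given {F} in G with Z→· removed — back-door holds.
P(S|do(Z)) = Σ_{F} P(S|Z,F)·P(F).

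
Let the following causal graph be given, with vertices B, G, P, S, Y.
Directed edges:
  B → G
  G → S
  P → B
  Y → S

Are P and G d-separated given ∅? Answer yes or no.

Bayes-Ball from P | ∅ reaches {B,G,S}.
G ∈ reach(P|∅) ⇒ P ⊥̸ G | ∅.

No — P and G are d-connected given ∅.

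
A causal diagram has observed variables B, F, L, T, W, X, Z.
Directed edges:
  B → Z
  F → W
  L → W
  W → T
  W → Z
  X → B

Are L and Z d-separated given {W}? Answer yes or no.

Bayes-Ball from L | {W} reaches {F}.
Z ∉ reach(L|{W}) ⇒ L ⊥ Z | {W}.

Yes — L ⊥ Z | {W}.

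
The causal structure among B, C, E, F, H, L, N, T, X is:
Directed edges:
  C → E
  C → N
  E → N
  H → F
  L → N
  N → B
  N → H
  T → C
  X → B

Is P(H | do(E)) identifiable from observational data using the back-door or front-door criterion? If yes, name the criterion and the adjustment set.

P(H|do(E)): backdoor, adjust for {C}.

desc(E)\{E}={B,F,H,N}; candidates ⊆ {C,L,T,X}.
size 0: {}; under {} E still reaches {B,C,F,H,N,T} ∋ H.
{C}: E⊥H given {C} in G with E→· removed — back-door holds.
P(H|do(E)) = Σ_{C} P(H|E,C)·P(C).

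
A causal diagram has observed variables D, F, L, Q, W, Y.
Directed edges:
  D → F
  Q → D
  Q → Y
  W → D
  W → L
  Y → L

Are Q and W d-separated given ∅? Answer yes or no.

Yes — Q ⊥ W | ∅.

Bayes-Ball from Q | ∅ reaches {D,F,L,Y}.
W ∉ reach(Q|∅) ⇒ Q ⊥ W | ∅.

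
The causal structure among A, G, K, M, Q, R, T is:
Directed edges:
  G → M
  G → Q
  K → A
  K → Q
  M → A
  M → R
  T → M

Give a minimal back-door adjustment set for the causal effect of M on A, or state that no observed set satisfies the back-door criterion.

M→A: minimal back-door set ∅.

desc(M)\{M}={A,R}; candidates ⊆ {G,K,Q,T}.
∅: M⊥A given ∅ in G with M→· removed — back-door holds.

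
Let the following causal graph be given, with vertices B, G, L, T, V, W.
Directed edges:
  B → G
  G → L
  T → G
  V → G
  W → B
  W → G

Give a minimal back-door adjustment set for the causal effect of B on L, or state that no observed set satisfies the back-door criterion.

B→L: minimal back-door set {W}.

desc(B)\{B}={G,L}; candidates ⊆ {T,V,W}.
size 0: {}; under {} B still reaches {G,L,W} ∋ L.
{W}: B⊥L given {W} in G with B→· removed — back-door holds.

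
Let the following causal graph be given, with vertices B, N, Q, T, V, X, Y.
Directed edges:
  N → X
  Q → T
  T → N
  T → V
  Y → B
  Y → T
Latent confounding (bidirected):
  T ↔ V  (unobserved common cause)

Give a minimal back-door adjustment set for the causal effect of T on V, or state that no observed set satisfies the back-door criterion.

desc(T)\{T}={N,V,X}; candidates ⊆ {B,Q,Y}.
T↔V: latent back-door arc(s) into T.
size 0: {}; under {} T still reaches {B,Q,V,Y} ∋ V.
size 1: {B}, {Q}, {Y}; under {B} T still reaches {Q,V,Y} ∋ V.
size 2: {B,Q}, {B,Y}, {Q,Y}; under {B,Q} T still reaches {V,Y} ∋ V.
T↔V cannot be blocked by any observed set — no back-door set.

T→V: no observed back-door set.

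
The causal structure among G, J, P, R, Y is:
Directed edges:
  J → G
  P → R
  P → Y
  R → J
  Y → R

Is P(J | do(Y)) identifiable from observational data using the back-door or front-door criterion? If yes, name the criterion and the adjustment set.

desc(Y)\{Y}={G,J,R}; candidates ⊆ {P}.
size 0: {}; under {} Y still reaches {G,J,P,R} ∋ J.
{P}: Y⊥J given {P} in G with Y→· removed — back-door holds.
P(J|do(Y)) = Σ_{P} P(J|Y,P)·P(P).

P(J|do(Y)): backdoor, adjust for {P}.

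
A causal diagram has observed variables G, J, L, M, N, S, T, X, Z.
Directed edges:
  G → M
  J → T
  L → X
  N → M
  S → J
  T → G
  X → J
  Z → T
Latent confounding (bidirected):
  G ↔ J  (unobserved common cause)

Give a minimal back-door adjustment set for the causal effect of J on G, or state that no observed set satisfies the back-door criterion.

J→G: no observed back-door set.

desc(J)\{J}={G,M,T}; candidates ⊆ {L,N,S,X,Z}.
J↔G: latent back-door arc(s) into J.
size 0: {}; under {} J still reaches {G,L,M,S,X} ∋ G.
size 1: {L}, {N}, {S} …(+2); under {L} J still reaches {G,M,S,X} ∋ G.
size 2: {L,N}, {L,S}, {L,X} …(+7); under {L,N} J still reaches {G,M,S,X} ∋ G.
J↔G cannot be blocked by any observed set — no back-door set.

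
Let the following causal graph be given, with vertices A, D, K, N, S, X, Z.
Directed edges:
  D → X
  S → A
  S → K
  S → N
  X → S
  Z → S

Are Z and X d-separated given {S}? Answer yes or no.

Bayes-Ball from Z | {S} reaches {D,X}.
X ∈ reach(Z|{S}) ⇒ Z ⊥̸ X | {S}.

No — Z and X are d-connected given {S}.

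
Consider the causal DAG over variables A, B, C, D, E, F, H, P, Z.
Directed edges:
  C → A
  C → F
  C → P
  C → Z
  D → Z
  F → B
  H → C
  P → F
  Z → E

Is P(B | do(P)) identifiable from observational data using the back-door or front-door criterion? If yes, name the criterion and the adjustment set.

desc(P)\{P}={B,F}; candidates ⊆ {A,C,D,E,H,Z}.
size 0: {}; under {} P still reaches {A,B,C,E,F,H,Z} ∋ B.
{C}: P⊥B given {C} in G with P→· removed — back-door holds.
P(B|do(P)) = Σ_{C} P(B|P,C)·P(C).

P(B|do(P)): backdoor, adjust for {C}.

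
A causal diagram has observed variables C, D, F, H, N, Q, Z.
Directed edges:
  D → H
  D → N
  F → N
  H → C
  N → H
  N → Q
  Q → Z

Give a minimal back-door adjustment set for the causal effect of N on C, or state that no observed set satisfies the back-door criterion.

N→C: minimal back-door set {D}.

desc(N)\{N}={C,H,Q,Z}; candidates ⊆ {D,F}.
size 0: {}; under {} N still reaches {C,D,F,H} ∋ C.
{D}: N⊥C given {D} in G with N→· removed — back-door holds.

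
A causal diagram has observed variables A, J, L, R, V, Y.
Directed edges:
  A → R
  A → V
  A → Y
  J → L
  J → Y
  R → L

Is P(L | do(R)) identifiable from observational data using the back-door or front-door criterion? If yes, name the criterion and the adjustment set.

desc(R)\{R}={L}; candidates ⊆ {A,J,V,Y}.
∅: R⊥L given ∅ in G with R→· removed — back-door holds.
P(L|do(R)) = P(L|R) — no adjustment needed.

P(L|do(R)): backdoor, adjust for ∅.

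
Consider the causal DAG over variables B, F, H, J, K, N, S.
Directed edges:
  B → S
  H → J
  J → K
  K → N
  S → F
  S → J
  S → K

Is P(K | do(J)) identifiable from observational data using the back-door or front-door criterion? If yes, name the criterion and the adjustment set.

desc(J)\{J}={K,N}; candidates ⊆ {B,F,H,S}.
size 0: {}; under {} J still reaches {B,F,H,K,N,S} ∋ K.
{S}: J⊥K given {S} in G with J→· removed — back-door holds.
P(K|do(J)) = Σ_{S} P(K|J,S)·P(S).

P(K|do(J)): backdoor, adjust for {S}.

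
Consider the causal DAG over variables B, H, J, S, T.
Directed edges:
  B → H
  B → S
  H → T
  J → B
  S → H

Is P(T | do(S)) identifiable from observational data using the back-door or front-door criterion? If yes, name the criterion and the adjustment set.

desc(S)\{S}={H,T}; candidates ⊆ {B,J}.
size 0: {}; under {} S still reaches {B,H,J,T} ∋ T.
{B}: S⊥T given {B} in G with S→· removed — back-door holds.
P(T|do(S)) = Σ_{B} P(T|S,B)·P(B).

P(T|do(S)): backdoor, adjust for {B}.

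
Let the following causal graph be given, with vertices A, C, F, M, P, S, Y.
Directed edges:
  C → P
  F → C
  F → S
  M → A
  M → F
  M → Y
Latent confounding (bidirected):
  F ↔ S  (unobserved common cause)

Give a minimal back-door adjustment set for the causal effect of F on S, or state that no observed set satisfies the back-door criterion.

F→S: no observed back-door set.

desc(F)\{F}={C,P,S}; candidates ⊆ {A,M,Y}.
F↔S: latent back-door arc(s) into F.
size 0: {}; under {} F still reaches {A,M,S,Y} ∋ S.
size 1: {A}, {M}, {Y}; under {A} F still reaches {M,S,Y} ∋ S.
size 2: {A,M}, {A,Y}, {M,Y}; under {A,M} F still reaches {S} ∋ S.
F↔S cannot be blocked by any observed set — no back-door set.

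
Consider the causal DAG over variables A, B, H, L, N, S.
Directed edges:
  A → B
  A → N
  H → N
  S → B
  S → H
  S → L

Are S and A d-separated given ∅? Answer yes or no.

Yes — S ⊥ A | ∅.

Bayes-Ball from S | ∅ reaches {B,H,L,N}.
A ∉ reach(S|∅) ⇒ S ⊥ A | ∅.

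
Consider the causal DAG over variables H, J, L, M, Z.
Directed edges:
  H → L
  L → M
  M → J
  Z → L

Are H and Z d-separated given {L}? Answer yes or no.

No — H and Z are d-connected given {L}.

Bayes-Ball from H | {L} reaches {Z}.
Z ∈ reach(H|{L}) ⇒ H ⊥̸ Z | {L}.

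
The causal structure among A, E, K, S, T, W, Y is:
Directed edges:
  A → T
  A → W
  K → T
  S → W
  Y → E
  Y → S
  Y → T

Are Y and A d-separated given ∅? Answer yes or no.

Bayes-Ball from Y | ∅ reaches {E,S,T,W}.
A ∉ reach(Y|∅) ⇒ Y ⊥ A | ∅.

Yes — Y ⊥ A | ∅.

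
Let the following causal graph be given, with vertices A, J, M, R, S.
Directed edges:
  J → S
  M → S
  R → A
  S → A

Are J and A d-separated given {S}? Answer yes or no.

Yes — J ⊥ A | {S}.

Bayes-Ball from J | {S} reaches {M}.
A ∉ reach(J|{S}) ⇒ J ⊥ A | {S}.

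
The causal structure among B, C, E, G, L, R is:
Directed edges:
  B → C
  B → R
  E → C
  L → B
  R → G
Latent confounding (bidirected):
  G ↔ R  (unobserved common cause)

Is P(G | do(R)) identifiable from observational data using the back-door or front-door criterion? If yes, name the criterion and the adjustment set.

P(G|do(R)): not identifiable (no BD/FD set).

desc(R)\{R}={G}; candidates ⊆ {B,C,E,L}.
R↔G: latent back-door arc(s) into R.
size 0: {}; under {} R still reaches {B,C,G,L} ∋ G.
size 1: {B}, {C}, {E} …(+1); under {B} R still reaches {G} ∋ G.
size 2: {B,C}, {B,E}, {B,L} …(+3); under {B,C} R still reaches {G} ∋ G.
R↔G cannot be blocked by any observed set — no back-door set.
No mediator lies on a directed R→…→G path.
Neither criterion identifies P(G|do(R)) in this graph.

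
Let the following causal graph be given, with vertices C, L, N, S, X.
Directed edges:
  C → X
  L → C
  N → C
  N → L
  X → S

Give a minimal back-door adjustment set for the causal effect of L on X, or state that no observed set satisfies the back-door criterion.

L→X: minimal back-door set {N}.

desc(L)\{L}={C,S,X}; candidates ⊆ {N}.
size 0: {}; under {} L still reaches {C,N,S,X} ∋ X.
{N}: L⊥X given {N} in G with L→· removed — back-door holds.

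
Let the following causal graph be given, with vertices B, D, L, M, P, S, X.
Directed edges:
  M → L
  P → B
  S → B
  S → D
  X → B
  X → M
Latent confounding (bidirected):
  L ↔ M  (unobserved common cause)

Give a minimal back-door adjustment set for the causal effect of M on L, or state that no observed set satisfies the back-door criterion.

desc(M)\{M}={L}; candidates ⊆ {B,D,P,S,X}.
M↔L: latent back-door arc(s) into M.
size 0: {}; under {} M still reaches {B,L,X} ∋ L.
size 1: {B}, {D}, {P} …(+2); under {B} M still reaches {D,L,P,S,X} ∋ L.
size 2: {B,D}, {B,P}, {B,S} …(+7); under {B,D} M still reaches {L,P,S,X} ∋ L.
M↔L cannot be blocked by any observed set — no back-door set.

M→L: no observed back-door set.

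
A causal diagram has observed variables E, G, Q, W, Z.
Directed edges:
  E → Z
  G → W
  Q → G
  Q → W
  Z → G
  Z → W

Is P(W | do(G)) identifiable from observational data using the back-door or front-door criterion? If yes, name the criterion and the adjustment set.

desc(G)\{G}={W}; candidates ⊆ {E,Q,Z}.
size 0: {}; under {} G still reaches {E,Q,W,Z} ∋ W.
size 1: {E}, {Q}, {Z}; under {E} G still reaches {Q,W,Z} ∋ W.
{Q,Z}: G⊥W given {Q,Z} in G with G→· removed — back-door holds.
P(W|do(G)) = Σ_{Q,Z} P(W|G,Q,Z)·P(Q,Z).

P(W|do(G)): backdoor, adjust for {Q, Z}.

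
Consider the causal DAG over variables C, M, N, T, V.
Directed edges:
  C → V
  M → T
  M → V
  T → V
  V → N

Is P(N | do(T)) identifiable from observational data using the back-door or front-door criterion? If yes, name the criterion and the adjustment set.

P(N|do(T)): backdoor, adjust for {M}.

desc(T)\{T}={N,V}; candidates ⊆ {C,M}.
size 0: {}; under {} T still reaches {M,N,V} ∋ N.
{M}: T⊥N given {M} in G with T→· removed — back-door holds.
P(N|do(T)) = Σ_{M} P(N|T,M)·P(M).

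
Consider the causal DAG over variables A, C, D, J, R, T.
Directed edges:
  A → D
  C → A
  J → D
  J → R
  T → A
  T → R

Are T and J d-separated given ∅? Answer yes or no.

Bayes-Ball from T | ∅ reaches {A,D,R}.
J ∉ reach(T|∅) ⇒ T ⊥ J | ∅.

Yes — T ⊥ J | ∅.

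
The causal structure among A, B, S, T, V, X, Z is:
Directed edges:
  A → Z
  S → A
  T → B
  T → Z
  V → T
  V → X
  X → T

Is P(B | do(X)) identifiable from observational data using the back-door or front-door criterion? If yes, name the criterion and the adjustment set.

P(B|do(X)): backdoor, adjust for {V}.

desc(X)\{X}={B,T,Z}; candidates ⊆ {A,S,V}.
size 0: {}; under {} X still reaches {B,T,V,Z} ∋ B.
{V}: X⊥B given {V} in G with X→· removed — back-door holds.
P(B|do(X)) = Σ_{V} P(B|X,V)·P(V).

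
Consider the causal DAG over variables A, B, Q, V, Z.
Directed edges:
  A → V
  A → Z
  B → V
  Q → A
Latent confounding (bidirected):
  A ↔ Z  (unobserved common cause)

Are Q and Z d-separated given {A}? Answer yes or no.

Bayes-Ball from Q | {A} reaches {Z}.
Z ∈ reach(Q|{A}) ⇒ Q ⊥̸ Z | {A}.

No — Q and Z are d-connected given {A}.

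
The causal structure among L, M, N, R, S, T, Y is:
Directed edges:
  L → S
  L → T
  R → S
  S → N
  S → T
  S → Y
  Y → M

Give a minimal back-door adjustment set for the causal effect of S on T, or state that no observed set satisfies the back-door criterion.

S→T: minimal back-door set {L}.

desc(S)\{S}={M,N,T,Y}; candidates ⊆ {L,R}.
size 0: {}; under {} S still reaches {L,R,T} ∋ T.
{L}: S⊥T given {L} in G with S→· removed — back-door holds.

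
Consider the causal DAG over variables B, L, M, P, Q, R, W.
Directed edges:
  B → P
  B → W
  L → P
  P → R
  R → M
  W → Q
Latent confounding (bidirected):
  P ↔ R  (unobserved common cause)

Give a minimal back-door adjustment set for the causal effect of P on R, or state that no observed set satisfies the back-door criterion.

desc(P)\{P}={M,R}; candidates ⊆ {B,L,Q,W}.
P↔R: latent back-door arc(s) into P.
size 0: {}; under {} P still reaches {B,L,M,Q,R,W} ∋ R.
size 1: {B}, {L}, {Q} …(+1); under {B} P still reaches {L,M,R} ∋ R.
size 2: {B,L}, {B,Q}, {B,W} …(+3); under {B,L} P still reaches {M,R} ∋ R.
P↔R cannot be blocked by any observed set — no back-door set.

P→R: no observed back-door set.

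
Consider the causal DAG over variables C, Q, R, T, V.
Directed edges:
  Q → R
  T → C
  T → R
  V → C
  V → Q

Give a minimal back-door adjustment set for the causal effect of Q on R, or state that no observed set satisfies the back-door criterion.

desc(Q)\{Q}={R}; candidates ⊆ {C,T,V}.
∅: Q⊥R given ∅ in G with Q→· removed — back-door holds.

Q→R: minimal back-door set ∅.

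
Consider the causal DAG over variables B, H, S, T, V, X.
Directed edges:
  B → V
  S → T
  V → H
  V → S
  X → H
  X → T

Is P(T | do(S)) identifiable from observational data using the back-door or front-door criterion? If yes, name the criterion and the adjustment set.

desc(S)\{S}={T}; candidates ⊆ {B,H,V,X}.
∅: S⊥T given ∅ in G with S→· removed — back-door holds.
P(T|do(S)) = P(T|S) — no adjustment needed.

P(T|do(S)): backdoor, adjust for ∅.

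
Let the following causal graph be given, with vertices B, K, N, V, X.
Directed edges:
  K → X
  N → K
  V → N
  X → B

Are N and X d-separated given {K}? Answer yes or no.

Yes — N ⊥ X | {K}.

Bayes-Ball from N | {K} reaches {V}.
X ∉ reach(N|{K}) ⇒ N ⊥ X | {K}.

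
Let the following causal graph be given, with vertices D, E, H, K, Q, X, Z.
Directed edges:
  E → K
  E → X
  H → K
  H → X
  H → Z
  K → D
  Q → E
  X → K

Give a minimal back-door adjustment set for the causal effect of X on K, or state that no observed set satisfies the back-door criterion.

desc(X)\{X}={D,K}; candidates ⊆ {E,H,Q,Z}.
size 0: {}; under {} X still reaches {D,E,H,K,Q,Z} ∋ K.
size 1: {E}, {H}, {Q} …(+1); under {E} X still reaches {D,H,K,Z} ∋ K.
{E,H}: X⊥K given {E,H} in G with X→· removed — back-door holds.

X→K: minimal back-door set {E, H}.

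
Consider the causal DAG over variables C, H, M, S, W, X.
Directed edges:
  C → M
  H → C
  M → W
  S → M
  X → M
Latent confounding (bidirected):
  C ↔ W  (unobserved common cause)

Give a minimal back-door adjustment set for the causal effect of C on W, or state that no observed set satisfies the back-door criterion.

C→W: no observed back-door set.

desc(C)\{C}={M,W}; candidates ⊆ {H,S,X}.
C↔W: latent back-door arc(s) into C.
size 0: {}; under {} C still reaches {H,W} ∋ W.
size 1: {H}, {S}, {X}; under {H} C still reaches {W} ∋ W.
size 2: {H,S}, {H,X}, {S,X}; under {H,S} C still reaches {W} ∋ W.
C↔W cannot be blocked by any observed set — no back-door set.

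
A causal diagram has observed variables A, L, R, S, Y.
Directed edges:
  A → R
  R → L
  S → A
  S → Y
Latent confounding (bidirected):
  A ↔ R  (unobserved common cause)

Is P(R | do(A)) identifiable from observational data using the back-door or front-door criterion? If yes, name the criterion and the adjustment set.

desc(A)\{A}={L,R}; candidates ⊆ {S,Y}.
A↔R: latent back-door arc(s) into A.
size 0: {}; under {} A still reaches {L,R,S,Y} ∋ R.
size 1: {S}, {Y}; under {S} A still reaches {L,R} ∋ R.
size 2: {S,Y}; under {S,Y} A still reaches {L,R} ∋ R.
A↔R cannot be blocked by any observed set — no back-door set.
No mediator lies on a directed A→…→R path.
Neither criterion identifies P(R|do(A)) in this graph.

P(R|do(A)): not identifiable (no BD/FD set).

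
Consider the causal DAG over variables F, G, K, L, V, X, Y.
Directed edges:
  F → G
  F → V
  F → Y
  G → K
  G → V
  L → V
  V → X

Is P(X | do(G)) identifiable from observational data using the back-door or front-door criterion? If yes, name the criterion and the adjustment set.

desc(G)\{G}={K,V,X}; candidates ⊆ {F,L,Y}.
size 0: {}; under {} G still reaches {F,V,X,Y} ∋ X.
{F}: G⊥X given {F} in G with G→· removed — back-door holds.
P(X|do(G)) = Σ_{F} P(X|G,F)·P(F).

P(X|do(G)): backdoor, adjust for {F}.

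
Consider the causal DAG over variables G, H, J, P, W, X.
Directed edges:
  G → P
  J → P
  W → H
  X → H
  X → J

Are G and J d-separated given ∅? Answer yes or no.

Yes — G ⊥ J | ∅.

Bayes-Ball from G | ∅ reaches {P}.
J ∉ reach(G|∅) ⇒ G ⊥ J | ∅.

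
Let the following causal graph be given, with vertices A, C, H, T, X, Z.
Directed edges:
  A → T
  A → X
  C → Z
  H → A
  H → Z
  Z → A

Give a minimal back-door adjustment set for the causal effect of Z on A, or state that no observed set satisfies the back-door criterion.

desc(Z)\{Z}={A,T,X}; candidates ⊆ {C,H}.
size 0: {}; under {} Z still reaches {A,C,H,T,X} ∋ A.
{H}: Z⊥A given {H} in G with Z→· removed — back-door holds.

Z→A: minimal back-door set {H}.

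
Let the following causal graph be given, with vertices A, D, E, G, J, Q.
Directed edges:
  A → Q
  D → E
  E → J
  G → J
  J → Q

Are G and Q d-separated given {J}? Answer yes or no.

Yes — G ⊥ Q | {J}.

Bayes-Ball from G | {J} reaches {D,E}.
Q ∉ reach(G|{J}) ⇒ G ⊥ Q | {J}.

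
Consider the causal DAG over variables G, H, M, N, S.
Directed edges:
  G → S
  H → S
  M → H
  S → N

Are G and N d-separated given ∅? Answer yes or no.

No — G and N are d-connected given ∅.

Bayes-Ball from G | ∅ reaches {N,S}.
N ∈ reach(G|∅) ⇒ G ⊥̸ N | ∅.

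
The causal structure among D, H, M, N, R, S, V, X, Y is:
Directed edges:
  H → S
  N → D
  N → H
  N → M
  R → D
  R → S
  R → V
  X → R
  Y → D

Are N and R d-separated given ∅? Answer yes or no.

Bayes-Ball from N | ∅ reaches {D,H,M,S}.
R ∉ reach(N|∅) ⇒ N ⊥ R | ∅.

Yes — N ⊥ R | ∅.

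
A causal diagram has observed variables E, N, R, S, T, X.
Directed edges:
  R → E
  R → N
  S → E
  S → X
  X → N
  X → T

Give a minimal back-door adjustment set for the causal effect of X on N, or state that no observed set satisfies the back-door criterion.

X→N: minimal back-door set ∅.

desc(X)\{X}={N,T}; candidates ⊆ {E,R,S}.
∅: X⊥N given ∅ in G with X→· removed — back-door holds.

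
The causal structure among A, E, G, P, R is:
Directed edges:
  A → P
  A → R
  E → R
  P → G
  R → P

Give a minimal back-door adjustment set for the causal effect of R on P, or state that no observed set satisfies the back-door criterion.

desc(R)\{R}={G,P}; candidates ⊆ {A,E}.
size 0: {}; under {} R still reaches {A,E,G,P} ∋ P.
{A}: R⊥P given {A} in G with R→· removed — back-door holds.

R→P: minimal back-door set {A}.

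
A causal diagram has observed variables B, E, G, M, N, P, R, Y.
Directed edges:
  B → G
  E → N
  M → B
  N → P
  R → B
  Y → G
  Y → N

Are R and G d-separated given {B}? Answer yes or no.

Bayes-Ball from R | {B} reaches {M}.
G ∉ reach(R|{B}) ⇒ R ⊥ G | {B}.

Yes — R ⊥ G | {B}.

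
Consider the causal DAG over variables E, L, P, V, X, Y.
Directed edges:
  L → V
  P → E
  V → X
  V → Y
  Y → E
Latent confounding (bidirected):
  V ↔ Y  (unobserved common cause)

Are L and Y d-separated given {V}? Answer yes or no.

Bayes-Ball from L | {V} reaches {E,Y}.
Y ∈ reach(L|{V}) ⇒ L ⊥̸ Y | {V}.

No — L and Y are d-connected given {V}.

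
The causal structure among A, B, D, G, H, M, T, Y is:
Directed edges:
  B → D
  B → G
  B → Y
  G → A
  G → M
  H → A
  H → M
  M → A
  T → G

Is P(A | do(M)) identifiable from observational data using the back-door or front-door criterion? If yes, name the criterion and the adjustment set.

desc(M)\{M}={A}; candidates ⊆ {B,D,G,H,T,Y}.
size 0: {}; under {} M still reaches {A,B,D,G,H,T,Y} ∋ A.
size 1: {B}, {D}, {G} …(+3); under {B} M still reaches {A,G,H,T} ∋ A.
{G,H}: M⊥A given {G,H} in G with M→· removed — back-door holds.
P(A|do(M)) = Σ_{G,H} P(A|M,G,H)·P(G,H).

P(A|do(M)): backdoor, adjust for {G, H}.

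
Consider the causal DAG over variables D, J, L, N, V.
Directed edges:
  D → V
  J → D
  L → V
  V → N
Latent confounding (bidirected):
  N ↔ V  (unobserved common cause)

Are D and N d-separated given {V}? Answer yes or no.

No — D and N are d-connected given {V}.

Bayes-Ball from D | {V} reaches {J,L,N}.
N ∈ reach(D|{V}) ⇒ D ⊥̸ N | {V}.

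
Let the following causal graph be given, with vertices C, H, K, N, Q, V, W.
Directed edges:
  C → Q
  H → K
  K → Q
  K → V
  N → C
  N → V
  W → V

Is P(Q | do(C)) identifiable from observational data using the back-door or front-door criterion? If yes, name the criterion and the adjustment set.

desc(C)\{C}={Q}; candidates ⊆ {H,K,N,V,W}.
∅: C⊥Q given ∅ in G with C→· removed — back-door holds.
P(Q|do(C)) = P(Q|C) — no adjustment needed.

P(Q|do(C)): backdoor, adjust for ∅.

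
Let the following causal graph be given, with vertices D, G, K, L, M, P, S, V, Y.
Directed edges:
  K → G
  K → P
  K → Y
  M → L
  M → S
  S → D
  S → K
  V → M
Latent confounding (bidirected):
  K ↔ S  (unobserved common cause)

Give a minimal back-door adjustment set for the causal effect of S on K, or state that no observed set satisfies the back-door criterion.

S→K: no observed back-door set.

desc(S)\{S}={D,G,K,P,Y}; candidates ⊆ {L,M,V}.
S↔K: latent back-door arc(s) into S.
size 0: {}; under {} S still reaches {G,K,L,M,P,V,Y} ∋ K.
size 1: {L}, {M}, {V}; under {L} S still reaches {G,K,M,P,V,Y} ∋ K.
size 2: {L,M}, {L,V}, {M,V}; under {L,M} S still reaches {G,K,P,Y} ∋ K.
S↔K cannot be blocked by any observed set — no back-door set.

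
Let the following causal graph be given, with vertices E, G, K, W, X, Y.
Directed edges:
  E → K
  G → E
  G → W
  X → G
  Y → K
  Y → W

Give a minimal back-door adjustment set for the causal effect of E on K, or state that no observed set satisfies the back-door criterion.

E→K: minimal back-door set ∅.

desc(E)\{E}={K}; candidates ⊆ {G,W,X,Y}.
∅: E⊥K given ∅ in G with E→· removed — back-door holds.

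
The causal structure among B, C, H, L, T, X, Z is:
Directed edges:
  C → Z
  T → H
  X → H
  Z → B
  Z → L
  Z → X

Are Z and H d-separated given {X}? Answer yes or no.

Bayes-Ball from Z | {X} reaches {B,C,L}.
H ∉ reach(Z|{X}) ⇒ Z ⊥ H | {X}.

Yes — Z ⊥ H | {X}.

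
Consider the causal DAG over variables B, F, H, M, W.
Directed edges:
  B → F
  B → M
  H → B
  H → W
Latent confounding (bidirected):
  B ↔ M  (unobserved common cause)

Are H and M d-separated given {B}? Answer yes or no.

Bayes-Ball from H | {B} reaches {M,W}.
M ∈ reach(H|{B}) ⇒ H ⊥̸ M | {B}.

No — H and M are d-connected given {B}.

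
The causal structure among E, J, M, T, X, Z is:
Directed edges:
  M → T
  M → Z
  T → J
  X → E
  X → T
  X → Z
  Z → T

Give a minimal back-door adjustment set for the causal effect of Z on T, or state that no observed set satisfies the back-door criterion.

Z→T: minimal back-door set {M, X}.

desc(Z)\{Z}={J,T}; candidates ⊆ {E,M,X}.
size 0: {}; under {} Z still reaches {E,J,M,T,X} ∋ T.
size 1: {E}, {M}, {X}; under {E} Z still reaches {J,M,T,X} ∋ T.
{M,X}: Z⊥T given {M,X} in G with Z→· removed — back-door holds.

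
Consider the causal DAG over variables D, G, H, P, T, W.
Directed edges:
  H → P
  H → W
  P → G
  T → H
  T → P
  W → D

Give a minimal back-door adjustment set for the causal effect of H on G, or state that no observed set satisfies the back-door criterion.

H→G: minimal back-door set {T}.

desc(H)\{H}={D,G,P,W}; candidates ⊆ {T}.
size 0: {}; under {} H still reaches {G,P,T} ∋ G.
{T}: H⊥G given {T} in G with H→· removed — back-door holds.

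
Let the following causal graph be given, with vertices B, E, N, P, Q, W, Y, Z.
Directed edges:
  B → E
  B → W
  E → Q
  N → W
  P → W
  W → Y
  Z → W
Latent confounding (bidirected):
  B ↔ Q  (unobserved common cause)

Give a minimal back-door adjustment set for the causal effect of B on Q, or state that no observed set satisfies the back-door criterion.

desc(B)\{B}={E,Q,W,Y}; candidates ⊆ {N,P,Z}.
B↔Q: latent back-door arc(s) into B.
size 0: {}; under {} B still reaches {Q} ∋ Q.
size 1: {N}, {P}, {Z}; under {N} B still reaches {Q} ∋ Q.
size 2: {N,P}, {N,Z}, {P,Z}; under {N,P} B still reaches {Q} ∋ Q.
B↔Q cannot be blocked by any observed set — no back-door set.

B→Q: no observed back-door set.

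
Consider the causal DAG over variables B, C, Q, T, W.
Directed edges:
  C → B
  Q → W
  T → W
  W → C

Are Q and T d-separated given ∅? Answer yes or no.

Yes — Q ⊥ T | ∅.

Bayes-Ball from Q | ∅ reaches {B,C,W}.
T ∉ reach(Q|∅) ⇒ Q ⊥ T | ∅.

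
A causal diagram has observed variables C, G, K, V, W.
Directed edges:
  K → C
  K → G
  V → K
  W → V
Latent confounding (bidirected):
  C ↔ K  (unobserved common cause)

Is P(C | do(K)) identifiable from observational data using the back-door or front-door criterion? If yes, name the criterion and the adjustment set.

P(C|do(K)): not identifiable (no BD/FD set).

desc(K)\{K}={C,G}; candidates ⊆ {V,W}.
K↔C: latent back-door arc(s) into K.
size 0: {}; under {} K still reaches {C,V,W} ∋ C.
size 1: {V}, {W}; under {V} K still reaches {C} ∋ C.
size 2: {V,W}; under {V,W} K still reaches {C} ∋ C.
K↔C cannot be blocked by any observed set — no back-door set.
No mediator lies on a directed K→…→C path.
Neither criterion identifies P(C|do(K)) in this graph.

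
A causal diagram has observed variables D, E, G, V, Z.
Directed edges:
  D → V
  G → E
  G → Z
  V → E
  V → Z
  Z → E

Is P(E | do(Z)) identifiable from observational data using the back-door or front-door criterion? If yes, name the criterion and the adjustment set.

desc(Z)\{Z}={E}; candidates ⊆ {D,G,V}.
size 0: {}; under {} Z still reaches {D,E,G,V} ∋ E.
size 1: {D}, {G}, {V}; under {D} Z still reaches {E,G,V} ∋ E.
{G,V}: Z⊥E given {G,V} in G with Z→· removed — back-door holds.
P(E|do(Z)) = Σ_{G,V} P(E|Z,G,V)·P(G,V).

P(E|do(Z)): backdoor, adjust for {G, V}.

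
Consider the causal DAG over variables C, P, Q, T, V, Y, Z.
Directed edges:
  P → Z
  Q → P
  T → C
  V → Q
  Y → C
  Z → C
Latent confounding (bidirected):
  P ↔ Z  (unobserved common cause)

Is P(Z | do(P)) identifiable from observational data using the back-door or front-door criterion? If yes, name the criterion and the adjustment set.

desc(P)\{P}={C,Z}; candidates ⊆ {Q,T,V,Y}.
P↔Z: latent back-door arc(s) into P.
size 0: {}; under {} P still reaches {C,Q,V,Z} ∋ Z.
size 1: {Q}, {T}, {V} …(+1); under {Q} P still reaches {C,Z} ∋ Z.
size 2: {Q,T}, {Q,V}, {Q,Y} …(+3); under {Q,T} P still reaches {C,Z} ∋ Z.
P↔Z cannot be blocked by any observed set — no back-door set.
No mediator lies on a directed P→…→Z path.
Neither criterion identifies P(Z|do(P)) in this graph.

P(Z|do(P)): not identifiable (no BD/FD set).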